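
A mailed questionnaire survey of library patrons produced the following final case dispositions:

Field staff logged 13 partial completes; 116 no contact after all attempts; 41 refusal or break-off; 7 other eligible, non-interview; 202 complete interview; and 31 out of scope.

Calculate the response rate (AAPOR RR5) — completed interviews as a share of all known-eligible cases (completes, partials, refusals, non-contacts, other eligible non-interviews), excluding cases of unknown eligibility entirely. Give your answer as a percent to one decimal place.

53.3%

Numerator → 202
Denom → 202 + 13 + 41 + 116 + 7 = 379
RR5 = 202 / 379 = 0.5330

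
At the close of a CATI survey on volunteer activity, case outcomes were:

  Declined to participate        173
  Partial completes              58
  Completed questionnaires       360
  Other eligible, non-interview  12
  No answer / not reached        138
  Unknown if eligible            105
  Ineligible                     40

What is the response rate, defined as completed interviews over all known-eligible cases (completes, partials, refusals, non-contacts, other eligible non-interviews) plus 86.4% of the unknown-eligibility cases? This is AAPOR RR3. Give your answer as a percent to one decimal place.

43.3%

Top = 360
Known eligible = 360 + 58 + 173 + 138 + 12 = 741
Eligible share of unknowns = 0.8640 × 105 = 90.72
Denominator = 741 + 90.72 = 831.72
RR3 = 360 / 831.72 = 0.4328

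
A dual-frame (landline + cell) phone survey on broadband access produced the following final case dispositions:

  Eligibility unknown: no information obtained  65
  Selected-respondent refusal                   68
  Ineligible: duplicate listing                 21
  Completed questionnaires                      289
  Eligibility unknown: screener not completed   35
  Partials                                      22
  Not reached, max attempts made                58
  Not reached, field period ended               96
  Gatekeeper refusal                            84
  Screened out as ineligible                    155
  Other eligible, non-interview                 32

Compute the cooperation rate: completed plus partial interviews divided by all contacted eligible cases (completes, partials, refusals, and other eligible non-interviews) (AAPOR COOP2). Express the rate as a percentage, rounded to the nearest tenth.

62.8%

Refusal or break-off = 84 + 68 = 152
Never reached = 96 + 58 = 154
Unknown if eligible = 35 + 65 = 100
Ineligible = 155 + 21 = 176
Numerator → 289 + 22 = 311
Base → 289 + 22 + 152 + 32 = 495
COOP2 = 311 / 495 = 0.6283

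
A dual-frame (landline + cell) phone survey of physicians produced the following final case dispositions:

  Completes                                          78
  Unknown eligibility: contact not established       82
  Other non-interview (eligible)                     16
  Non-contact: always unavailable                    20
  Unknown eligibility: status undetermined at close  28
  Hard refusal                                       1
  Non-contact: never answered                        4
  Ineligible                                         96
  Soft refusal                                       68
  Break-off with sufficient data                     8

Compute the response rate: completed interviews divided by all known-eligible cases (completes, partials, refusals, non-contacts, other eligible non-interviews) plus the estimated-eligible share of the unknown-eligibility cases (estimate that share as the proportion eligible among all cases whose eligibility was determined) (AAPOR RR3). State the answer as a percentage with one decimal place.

Refused = 1 + 68 = 69
Never reached = 4 + 20 = 24
Unknown if eligible = 82 + 28 = 110
Top = 78
Known eligible = 78 + 8 + 69 + 24 + 16 = 195
e = 195 / (195 + 96) = 195 / 291 = 0.6701
Eligible share of unknowns = 0.6701 × 110 = 73.71
Base = 195 + 73.71 = 268.71
RR3 = 78 / 268.71 = 0.2903

29.0%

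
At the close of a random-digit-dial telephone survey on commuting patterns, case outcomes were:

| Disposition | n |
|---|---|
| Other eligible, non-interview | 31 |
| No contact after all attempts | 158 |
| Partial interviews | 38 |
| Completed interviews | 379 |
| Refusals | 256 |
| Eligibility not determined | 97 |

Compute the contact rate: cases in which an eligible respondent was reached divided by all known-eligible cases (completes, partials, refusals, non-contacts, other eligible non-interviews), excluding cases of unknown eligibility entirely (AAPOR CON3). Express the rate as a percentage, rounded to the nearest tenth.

81.7%

Top → 379 + 38 + 256 + 31 = 704
Base → 379 + 38 + 256 + 158 + 31 = 862
CON3 = 704 / 862 = 0.8167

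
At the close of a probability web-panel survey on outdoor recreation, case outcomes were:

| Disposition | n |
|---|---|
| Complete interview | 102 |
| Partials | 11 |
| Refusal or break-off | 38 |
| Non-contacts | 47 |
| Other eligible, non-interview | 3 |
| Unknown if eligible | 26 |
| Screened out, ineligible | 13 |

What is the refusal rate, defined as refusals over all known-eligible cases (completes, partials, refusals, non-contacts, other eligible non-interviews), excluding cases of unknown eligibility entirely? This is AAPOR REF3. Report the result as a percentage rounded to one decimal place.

18.9%

Num = 38
Denom = 102 + 11 + 38 + 47 + 3 = 201
REF3 = 38 / 201 = 0.1891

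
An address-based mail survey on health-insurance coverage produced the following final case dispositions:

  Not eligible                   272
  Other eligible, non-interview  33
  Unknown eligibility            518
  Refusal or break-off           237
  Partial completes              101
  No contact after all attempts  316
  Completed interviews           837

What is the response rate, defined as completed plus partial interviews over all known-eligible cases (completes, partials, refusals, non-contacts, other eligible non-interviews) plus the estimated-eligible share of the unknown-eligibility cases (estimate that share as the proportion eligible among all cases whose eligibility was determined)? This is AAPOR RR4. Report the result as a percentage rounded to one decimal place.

47.8%

Top → 837 + 101 = 938
Known eligible → 837 + 101 + 237 + 316 + 33 = 1524
e = 1524 / (1524 + 272) = 1524 / 1796 = 0.8486
Estimated eligible among unknowns → 0.8486 × 518 = 439.57
Base → 1524 + 439.57 = 1963.57
RR4 = 938 / 1963.57 = 0.4777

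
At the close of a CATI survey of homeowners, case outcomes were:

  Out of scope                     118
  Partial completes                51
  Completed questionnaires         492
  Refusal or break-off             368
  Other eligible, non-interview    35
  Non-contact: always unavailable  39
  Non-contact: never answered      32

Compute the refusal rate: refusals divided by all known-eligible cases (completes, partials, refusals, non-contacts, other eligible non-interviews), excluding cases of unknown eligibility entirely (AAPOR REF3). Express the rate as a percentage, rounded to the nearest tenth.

36.2%

No contact after all attempts = 32 + 39 = 71
Numerator: 368
Denom: 492 + 51 + 368 + 71 + 35 = 1017
REF3 = 368 / 1017 = 0.3618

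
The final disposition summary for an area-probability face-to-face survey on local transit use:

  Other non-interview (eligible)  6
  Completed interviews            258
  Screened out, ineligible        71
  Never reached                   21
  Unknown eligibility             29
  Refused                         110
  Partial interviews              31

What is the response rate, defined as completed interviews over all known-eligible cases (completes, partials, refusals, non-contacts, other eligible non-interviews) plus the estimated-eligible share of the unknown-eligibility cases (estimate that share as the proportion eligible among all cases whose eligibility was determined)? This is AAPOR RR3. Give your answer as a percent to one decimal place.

Num: 258
Determined eligible: 258 + 31 + 110 + 21 + 6 = 426
e = 426 / (426 + 71) = 426 / 497 = 0.8571
e × U: 0.8571 × 29 = 24.86
Denominator: 426 + 24.86 = 450.86
RR3 = 258 / 450.86 = 0.5722

57.2%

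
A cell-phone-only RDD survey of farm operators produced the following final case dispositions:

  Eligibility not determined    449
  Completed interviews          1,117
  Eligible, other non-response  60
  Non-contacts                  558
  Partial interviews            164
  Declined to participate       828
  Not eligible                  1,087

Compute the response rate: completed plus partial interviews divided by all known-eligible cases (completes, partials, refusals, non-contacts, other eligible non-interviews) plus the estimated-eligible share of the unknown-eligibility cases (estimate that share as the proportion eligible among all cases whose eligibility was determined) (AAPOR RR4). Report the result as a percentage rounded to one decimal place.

Numerator → 1117 + 164 = 1281
Known eligible → 1117 + 164 + 828 + 558 + 60 = 2727
e = 2727 / (2727 + 1087) = 2727 / 3814 = 0.7150
Estimated eligible among unknowns → 0.7150 × 449 = 321.03
Base → 2727 + 321.03 = 3048.03
RR4 = 1281 / 3048.03 = 0.4203

42.0%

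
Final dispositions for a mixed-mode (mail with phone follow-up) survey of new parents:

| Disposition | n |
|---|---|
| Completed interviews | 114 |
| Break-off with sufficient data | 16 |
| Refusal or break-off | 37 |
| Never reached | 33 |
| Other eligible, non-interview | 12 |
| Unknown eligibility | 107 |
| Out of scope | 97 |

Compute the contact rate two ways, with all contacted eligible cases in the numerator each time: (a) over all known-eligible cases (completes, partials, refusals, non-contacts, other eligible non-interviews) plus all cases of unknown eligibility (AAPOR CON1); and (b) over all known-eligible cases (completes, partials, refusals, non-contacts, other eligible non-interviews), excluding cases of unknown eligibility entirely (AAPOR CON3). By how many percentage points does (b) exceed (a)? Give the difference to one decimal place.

Numerator = 114 + 16 + 37 + 12 = 179
Denominator = 114 + 16 + 37 + 33 + 12 + 107 = 319
CON1 = 179 / 319 = 0.5611
Denominator = 114 + 16 + 37 + 33 + 12 = 212
CON3 = 179 / 212 = 0.8443
Difference = 84.43 − 56.11 = 28.32 percentage points

28.3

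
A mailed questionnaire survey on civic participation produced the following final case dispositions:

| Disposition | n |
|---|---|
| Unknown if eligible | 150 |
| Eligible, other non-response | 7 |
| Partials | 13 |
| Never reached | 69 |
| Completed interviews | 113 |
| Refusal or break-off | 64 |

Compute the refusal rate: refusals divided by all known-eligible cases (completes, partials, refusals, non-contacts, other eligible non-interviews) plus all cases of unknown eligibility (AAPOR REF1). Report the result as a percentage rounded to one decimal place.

15.4%

Num: 64
Base: 113 + 13 + 64 + 69 + 7 + 150 = 416
REF1 = 64 / 416 = 0.1538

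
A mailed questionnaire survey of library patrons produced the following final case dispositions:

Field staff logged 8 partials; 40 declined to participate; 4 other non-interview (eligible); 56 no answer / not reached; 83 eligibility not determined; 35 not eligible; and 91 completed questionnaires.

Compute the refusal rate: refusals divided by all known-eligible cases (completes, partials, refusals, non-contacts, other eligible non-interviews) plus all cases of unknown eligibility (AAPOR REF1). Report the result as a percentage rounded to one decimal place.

Numerator = 40
Base = 91 + 8 + 40 + 56 + 4 + 83 = 282
REF1 = 40 / 282 = 0.1418

14.2%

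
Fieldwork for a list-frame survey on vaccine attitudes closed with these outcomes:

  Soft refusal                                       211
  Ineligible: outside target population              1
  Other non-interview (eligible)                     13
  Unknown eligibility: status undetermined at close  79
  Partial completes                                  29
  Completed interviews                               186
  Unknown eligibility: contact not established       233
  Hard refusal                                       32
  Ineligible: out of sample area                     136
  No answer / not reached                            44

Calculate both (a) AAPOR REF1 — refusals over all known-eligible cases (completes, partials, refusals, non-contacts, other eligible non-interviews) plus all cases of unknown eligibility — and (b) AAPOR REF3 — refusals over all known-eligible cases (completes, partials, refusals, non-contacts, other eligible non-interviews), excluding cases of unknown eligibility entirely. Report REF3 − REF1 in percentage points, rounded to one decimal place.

Refused = 32 + 211 = 243
Unknown eligibility = 233 + 79 = 312
Out of scope = 1 + 136 = 137
Num: 243
Denominator: 186 + 29 + 243 + 44 + 13 + 312 = 827
REF1 = 243 / 827 = 0.2938
Denominator: 186 + 29 + 243 + 44 + 13 = 515
REF3 = 243 / 515 = 0.4718
Difference = 47.18 − 29.38 = 17.80 percentage points

17.8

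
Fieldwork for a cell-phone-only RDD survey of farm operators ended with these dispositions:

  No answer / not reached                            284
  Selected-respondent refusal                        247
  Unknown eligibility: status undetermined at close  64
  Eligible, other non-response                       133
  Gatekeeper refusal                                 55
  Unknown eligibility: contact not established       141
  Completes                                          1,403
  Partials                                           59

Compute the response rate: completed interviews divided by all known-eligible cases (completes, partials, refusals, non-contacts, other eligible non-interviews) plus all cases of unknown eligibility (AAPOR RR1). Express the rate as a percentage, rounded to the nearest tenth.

Declined to participate = 55 + 247 = 302
Unknown if eligible = 141 + 64 = 205
Num = 1403
Denom = 1403 + 59 + 302 + 284 + 133 + 205 = 2386
RR1 = 1403 / 2386 = 0.5880

58.8%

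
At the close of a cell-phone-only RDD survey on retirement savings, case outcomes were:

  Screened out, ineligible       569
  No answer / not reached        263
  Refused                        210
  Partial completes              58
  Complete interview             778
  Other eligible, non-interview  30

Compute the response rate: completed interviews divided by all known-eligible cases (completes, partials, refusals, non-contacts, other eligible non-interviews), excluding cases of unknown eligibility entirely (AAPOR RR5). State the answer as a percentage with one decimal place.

Top: 778
Denom: 778 + 58 + 210 + 263 + 30 = 1339
RR5 = 778 / 1339 = 0.5810

58.1%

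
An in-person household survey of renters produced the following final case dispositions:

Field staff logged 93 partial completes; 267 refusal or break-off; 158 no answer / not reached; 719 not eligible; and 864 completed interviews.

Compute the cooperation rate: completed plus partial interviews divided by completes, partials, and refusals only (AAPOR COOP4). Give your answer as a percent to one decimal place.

Top: 864 + 93 = 957
Denom: 864 + 93 + 267 = 1224
COOP4 = 957 / 1224 = 0.7819

78.2%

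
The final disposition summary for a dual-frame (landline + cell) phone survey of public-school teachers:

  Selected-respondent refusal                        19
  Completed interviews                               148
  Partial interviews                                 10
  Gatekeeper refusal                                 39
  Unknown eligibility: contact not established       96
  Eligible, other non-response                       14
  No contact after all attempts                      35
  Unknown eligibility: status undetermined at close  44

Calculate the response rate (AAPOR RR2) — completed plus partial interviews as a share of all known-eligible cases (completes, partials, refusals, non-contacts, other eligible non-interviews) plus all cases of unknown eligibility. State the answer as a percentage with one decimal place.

Refusal or break-off = 39 + 19 = 58
Eligibility not determined = 96 + 44 = 140
Top = 148 + 10 = 158
Denominator = 148 + 10 + 58 + 35 + 14 + 140 = 405
RR2 = 158 / 405 = 0.3901

39.0%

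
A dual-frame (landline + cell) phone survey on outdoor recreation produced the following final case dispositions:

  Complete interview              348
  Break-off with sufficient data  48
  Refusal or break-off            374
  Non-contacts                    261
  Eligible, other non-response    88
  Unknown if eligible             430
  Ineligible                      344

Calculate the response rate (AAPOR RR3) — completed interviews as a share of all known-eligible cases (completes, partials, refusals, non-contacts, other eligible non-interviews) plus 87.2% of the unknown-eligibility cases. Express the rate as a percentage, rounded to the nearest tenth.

23.3%

Top = 348
Known eligible = 348 + 48 + 374 + 261 + 88 = 1119
Eligible share of unknowns = 0.8720 × 430 = 374.96
Denominator = 1119 + 374.96 = 1493.96
RR3 = 348 / 1493.96 = 0.2329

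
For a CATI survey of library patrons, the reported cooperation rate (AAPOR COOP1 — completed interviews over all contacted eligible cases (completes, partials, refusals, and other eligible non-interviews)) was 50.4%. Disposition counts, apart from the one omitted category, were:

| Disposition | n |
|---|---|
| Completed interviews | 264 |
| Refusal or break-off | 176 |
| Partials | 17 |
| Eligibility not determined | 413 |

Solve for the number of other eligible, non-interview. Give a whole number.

COOP1 = 264 / D = 0.504
D = 264 / 0.504 = 523.8
Remaining denominator categories sum to 457
other eligible, non-interview = 523.8 − 457 ≈ 67

67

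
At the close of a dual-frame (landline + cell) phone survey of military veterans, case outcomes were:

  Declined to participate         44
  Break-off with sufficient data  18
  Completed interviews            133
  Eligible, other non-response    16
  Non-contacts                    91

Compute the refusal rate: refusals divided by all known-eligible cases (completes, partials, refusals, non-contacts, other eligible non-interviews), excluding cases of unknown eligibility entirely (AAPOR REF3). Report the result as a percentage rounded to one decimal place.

Top: 44
Denominator: 133 + 18 + 44 + 91 + 16 = 302
REF3 = 44 / 302 = 0.1457

14.6%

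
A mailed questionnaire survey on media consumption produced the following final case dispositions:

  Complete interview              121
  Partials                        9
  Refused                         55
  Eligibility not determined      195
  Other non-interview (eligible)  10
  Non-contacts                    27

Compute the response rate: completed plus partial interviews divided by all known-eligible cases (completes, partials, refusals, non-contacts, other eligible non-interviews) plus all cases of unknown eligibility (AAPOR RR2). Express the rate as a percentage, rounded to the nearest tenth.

31.2%

Num: 121 + 9 = 130
Denom: 121 + 9 + 55 + 27 + 10 + 195 = 417
RR2 = 130 / 417 = 0.3118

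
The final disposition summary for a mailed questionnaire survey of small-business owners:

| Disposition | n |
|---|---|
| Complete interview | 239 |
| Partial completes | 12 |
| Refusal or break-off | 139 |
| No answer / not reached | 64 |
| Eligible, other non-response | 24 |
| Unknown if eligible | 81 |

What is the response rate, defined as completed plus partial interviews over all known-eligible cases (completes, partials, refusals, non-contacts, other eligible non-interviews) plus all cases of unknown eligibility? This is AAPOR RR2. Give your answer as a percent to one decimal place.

44.9%

Numerator → 239 + 12 = 251
Denom → 239 + 12 + 139 + 64 + 24 + 81 = 559
RR2 = 251 / 559 = 0.4490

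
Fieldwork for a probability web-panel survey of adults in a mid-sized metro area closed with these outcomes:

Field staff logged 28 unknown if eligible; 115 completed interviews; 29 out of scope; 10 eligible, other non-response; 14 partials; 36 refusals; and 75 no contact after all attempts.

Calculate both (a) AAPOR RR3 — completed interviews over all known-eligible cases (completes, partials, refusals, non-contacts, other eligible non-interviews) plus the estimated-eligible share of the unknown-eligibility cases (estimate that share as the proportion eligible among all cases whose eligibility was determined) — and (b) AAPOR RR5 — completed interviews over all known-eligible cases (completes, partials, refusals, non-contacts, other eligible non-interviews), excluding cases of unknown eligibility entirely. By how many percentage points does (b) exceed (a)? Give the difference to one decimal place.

4.2

Num = 115
Eligible (known) = 115 + 14 + 36 + 75 + 10 = 250
e = 250 / (250 + 29) = 250 / 279 = 0.8961
Estimated eligible among unknowns = 0.8961 × 28 = 25.09
Base = 250 + 25.09 = 275.09
RR3 = 115 / 275.09 = 0.4180
Base = 115 + 14 + 36 + 75 + 10 = 250
RR5 = 115 / 250 = 0.4600
Difference = 46.00 − 41.80 = 4.20 percentage points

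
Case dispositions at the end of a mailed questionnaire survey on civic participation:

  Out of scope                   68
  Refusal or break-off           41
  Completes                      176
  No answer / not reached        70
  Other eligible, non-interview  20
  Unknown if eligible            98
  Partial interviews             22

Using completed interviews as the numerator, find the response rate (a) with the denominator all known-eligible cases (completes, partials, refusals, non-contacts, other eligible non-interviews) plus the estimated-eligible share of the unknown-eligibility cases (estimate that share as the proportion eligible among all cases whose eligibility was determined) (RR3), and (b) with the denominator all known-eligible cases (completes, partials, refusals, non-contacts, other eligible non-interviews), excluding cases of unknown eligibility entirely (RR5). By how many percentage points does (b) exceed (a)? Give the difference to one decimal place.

Numerator: 176
Determined eligible: 176 + 22 + 41 + 70 + 20 = 329
e = 329 / (329 + 68) = 329 / 397 = 0.8287
Estimated eligible among unknowns: 0.8287 × 98 = 81.21
Denominator: 329 + 81.21 = 410.21
RR3 = 176 / 410.21 = 0.4290
Denominator: 176 + 22 + 41 + 70 + 20 = 329
RR5 = 176 / 329 = 0.5350
Difference = 53.50 − 42.90 = 10.60 percentage points

10.6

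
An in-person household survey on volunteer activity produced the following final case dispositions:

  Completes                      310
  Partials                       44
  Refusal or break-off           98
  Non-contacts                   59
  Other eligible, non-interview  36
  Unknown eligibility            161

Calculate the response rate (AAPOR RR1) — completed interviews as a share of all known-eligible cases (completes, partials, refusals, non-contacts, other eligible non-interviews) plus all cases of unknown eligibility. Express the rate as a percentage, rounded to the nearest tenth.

Numerator = 310
Denom = 310 + 44 + 98 + 59 + 36 + 161 = 708
RR1 = 310 / 708 = 0.4379

43.8%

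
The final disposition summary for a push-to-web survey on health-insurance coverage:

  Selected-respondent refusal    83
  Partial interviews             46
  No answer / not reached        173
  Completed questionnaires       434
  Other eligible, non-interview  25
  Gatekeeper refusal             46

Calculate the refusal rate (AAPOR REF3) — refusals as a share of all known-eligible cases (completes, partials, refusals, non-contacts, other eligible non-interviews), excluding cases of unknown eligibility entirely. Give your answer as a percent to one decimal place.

Refusal or break-off = 46 + 83 = 129
Numerator: 129
Base: 434 + 46 + 129 + 173 + 25 = 807
REF3 = 129 / 807 = 0.1599

16.0%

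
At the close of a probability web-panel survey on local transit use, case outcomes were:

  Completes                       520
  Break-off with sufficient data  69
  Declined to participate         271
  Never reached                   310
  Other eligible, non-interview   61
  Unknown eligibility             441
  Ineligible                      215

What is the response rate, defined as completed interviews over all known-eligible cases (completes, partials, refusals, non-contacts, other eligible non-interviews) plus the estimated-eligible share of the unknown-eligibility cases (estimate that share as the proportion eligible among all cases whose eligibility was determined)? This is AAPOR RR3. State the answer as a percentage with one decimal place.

Num = 520
Eligible (known) = 520 + 69 + 271 + 310 + 61 = 1231
e = 1231 / (1231 + 215) = 1231 / 1446 = 0.8513
Estimated eligible among unknowns = 0.8513 × 441 = 375.42
Base = 1231 + 375.42 = 1606.42
RR3 = 520 / 1606.42 = 0.3237

32.4%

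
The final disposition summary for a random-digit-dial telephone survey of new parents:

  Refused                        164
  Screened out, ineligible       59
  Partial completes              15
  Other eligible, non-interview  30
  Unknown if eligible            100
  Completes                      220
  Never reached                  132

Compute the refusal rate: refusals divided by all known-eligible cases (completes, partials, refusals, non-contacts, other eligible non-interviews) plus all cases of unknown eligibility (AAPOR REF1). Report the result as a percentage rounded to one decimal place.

Numerator: 164
Base: 220 + 15 + 164 + 132 + 30 + 100 = 661
REF1 = 164 / 661 = 0.2481

24.8%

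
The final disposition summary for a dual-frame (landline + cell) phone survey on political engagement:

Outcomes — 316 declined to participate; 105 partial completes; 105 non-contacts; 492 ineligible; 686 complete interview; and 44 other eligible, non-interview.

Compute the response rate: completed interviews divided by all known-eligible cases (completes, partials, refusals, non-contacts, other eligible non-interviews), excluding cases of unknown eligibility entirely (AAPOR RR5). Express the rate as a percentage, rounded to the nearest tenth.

54.6%

Top = 686
Denominator = 686 + 105 + 316 + 105 + 44 = 1256
RR5 = 686 / 1256 = 0.5462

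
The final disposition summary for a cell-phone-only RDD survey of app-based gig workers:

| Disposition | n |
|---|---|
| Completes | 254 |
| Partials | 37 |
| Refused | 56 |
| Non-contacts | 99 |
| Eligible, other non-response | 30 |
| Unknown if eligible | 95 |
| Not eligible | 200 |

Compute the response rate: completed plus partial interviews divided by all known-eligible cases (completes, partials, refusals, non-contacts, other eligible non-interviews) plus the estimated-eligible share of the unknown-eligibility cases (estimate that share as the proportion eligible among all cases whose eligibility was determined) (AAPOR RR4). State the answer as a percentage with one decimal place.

Num = 254 + 37 = 291
Eligible (known) = 254 + 37 + 56 + 99 + 30 = 476
e = 476 / (476 + 200) = 476 / 676 = 0.7041
e × U = 0.7041 × 95 = 66.89
Denominator = 476 + 66.89 = 542.89
RR4 = 291 / 542.89 = 0.5360

53.6%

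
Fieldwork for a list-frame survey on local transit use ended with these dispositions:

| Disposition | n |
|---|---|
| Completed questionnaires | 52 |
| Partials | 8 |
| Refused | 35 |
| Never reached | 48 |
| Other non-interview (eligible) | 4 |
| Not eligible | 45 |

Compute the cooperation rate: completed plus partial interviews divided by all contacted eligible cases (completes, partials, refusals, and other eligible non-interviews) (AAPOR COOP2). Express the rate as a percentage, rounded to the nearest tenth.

60.6%

Numerator: 52 + 8 = 60
Denominator: 52 + 8 + 35 + 4 = 99
COOP2 = 60 / 99 = 0.6061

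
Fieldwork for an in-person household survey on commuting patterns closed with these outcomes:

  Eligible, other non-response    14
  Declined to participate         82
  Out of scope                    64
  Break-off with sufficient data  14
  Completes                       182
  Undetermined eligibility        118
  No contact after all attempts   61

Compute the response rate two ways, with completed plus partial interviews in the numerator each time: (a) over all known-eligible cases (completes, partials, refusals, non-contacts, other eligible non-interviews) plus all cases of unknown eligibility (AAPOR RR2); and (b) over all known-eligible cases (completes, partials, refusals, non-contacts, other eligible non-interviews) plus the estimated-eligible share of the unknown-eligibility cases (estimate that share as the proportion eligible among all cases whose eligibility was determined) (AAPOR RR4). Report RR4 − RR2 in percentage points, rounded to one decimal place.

Top → 182 + 14 = 196
Denominator → 182 + 14 + 82 + 61 + 14 + 118 = 471
RR2 = 196 / 471 = 0.4161
Known eligible → 182 + 14 + 82 + 61 + 14 = 353
e = 353 / (353 + 64) = 353 / 417 = 0.8465
Estimated eligible among unknowns → 0.8465 × 118 = 99.89
Denominator → 353 + 99.89 = 452.89
RR4 = 196 / 452.89 = 0.4328
Difference = 43.28 − 41.61 = 1.67 percentage points

1.7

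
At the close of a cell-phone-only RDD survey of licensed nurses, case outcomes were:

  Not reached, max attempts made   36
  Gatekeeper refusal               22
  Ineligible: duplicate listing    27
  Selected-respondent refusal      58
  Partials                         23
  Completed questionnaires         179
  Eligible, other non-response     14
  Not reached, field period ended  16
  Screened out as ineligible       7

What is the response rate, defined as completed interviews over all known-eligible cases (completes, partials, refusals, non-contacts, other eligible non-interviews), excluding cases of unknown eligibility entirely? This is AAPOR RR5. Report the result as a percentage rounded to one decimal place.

Refused = 22 + 58 = 80
Never reached = 16 + 36 = 52
Ineligible = 7 + 27 = 34
Numerator → 179
Denominator → 179 + 23 + 80 + 52 + 14 = 348
RR5 = 179 / 348 = 0.5144

51.4%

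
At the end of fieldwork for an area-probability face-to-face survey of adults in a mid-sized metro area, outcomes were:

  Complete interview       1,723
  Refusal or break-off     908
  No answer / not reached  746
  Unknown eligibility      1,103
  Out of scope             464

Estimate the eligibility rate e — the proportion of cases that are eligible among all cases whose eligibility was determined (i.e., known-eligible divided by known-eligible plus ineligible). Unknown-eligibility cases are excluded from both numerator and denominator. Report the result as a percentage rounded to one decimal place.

Eligible (known): 1723 + 908 + 746 = 3377
e = 3377 / (3377 + 464) = 3377 / 3841 = 0.8792

87.9%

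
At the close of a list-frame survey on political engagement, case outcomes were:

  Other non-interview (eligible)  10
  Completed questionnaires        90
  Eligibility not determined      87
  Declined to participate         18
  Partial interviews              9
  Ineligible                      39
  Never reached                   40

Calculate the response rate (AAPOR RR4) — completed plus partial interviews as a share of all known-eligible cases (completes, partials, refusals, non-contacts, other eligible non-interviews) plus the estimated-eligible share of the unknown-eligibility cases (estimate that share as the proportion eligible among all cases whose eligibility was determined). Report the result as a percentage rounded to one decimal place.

Num = 90 + 9 = 99
Eligible (known) = 90 + 9 + 18 + 40 + 10 = 167
e = 167 / (167 + 39) = 167 / 206 = 0.8107
Estimated eligible among unknowns = 0.8107 × 87 = 70.53
Denominator = 167 + 70.53 = 237.53
RR4 = 99 / 237.53 = 0.4168

41.7%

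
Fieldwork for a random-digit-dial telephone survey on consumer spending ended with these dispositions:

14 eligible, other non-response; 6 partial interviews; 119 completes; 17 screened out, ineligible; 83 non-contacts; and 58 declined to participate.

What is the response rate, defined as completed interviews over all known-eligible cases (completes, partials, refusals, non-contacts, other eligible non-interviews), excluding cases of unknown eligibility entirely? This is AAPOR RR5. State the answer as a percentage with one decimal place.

42.5%

Num → 119
Base → 119 + 6 + 58 + 83 + 14 = 280
RR5 = 119 / 280 = 0.4250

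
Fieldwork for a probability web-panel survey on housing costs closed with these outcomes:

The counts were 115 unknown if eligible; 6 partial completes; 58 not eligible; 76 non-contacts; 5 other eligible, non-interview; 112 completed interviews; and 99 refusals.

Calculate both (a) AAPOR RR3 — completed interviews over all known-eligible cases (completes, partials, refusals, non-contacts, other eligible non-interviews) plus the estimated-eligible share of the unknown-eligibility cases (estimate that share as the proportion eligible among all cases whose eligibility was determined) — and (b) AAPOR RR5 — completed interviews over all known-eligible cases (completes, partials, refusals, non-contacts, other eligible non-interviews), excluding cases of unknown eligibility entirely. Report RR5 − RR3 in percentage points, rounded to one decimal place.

Num → 112
Determined eligible → 112 + 6 + 99 + 76 + 5 = 298
e = 298 / (298 + 58) = 298 / 356 = 0.8371
Estimated eligible among unknowns → 0.8371 × 115 = 96.27
Denom → 298 + 96.27 = 394.27
RR3 = 112 / 394.27 = 0.2841
Denom → 112 + 6 + 99 + 76 + 5 = 298
RR5 = 112 / 298 = 0.3758
Difference = 37.58 − 28.41 = 9.17 percentage points

9.2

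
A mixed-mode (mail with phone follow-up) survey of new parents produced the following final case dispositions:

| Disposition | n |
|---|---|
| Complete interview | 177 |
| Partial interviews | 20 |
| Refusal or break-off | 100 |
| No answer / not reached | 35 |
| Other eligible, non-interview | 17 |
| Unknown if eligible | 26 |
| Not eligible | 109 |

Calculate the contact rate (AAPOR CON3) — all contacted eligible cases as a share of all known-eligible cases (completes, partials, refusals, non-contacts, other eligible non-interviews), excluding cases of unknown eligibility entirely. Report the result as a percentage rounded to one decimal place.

Top → 177 + 20 + 100 + 17 = 314
Denom → 177 + 20 + 100 + 35 + 17 = 349
CON3 = 314 / 349 = 0.8997

90.0%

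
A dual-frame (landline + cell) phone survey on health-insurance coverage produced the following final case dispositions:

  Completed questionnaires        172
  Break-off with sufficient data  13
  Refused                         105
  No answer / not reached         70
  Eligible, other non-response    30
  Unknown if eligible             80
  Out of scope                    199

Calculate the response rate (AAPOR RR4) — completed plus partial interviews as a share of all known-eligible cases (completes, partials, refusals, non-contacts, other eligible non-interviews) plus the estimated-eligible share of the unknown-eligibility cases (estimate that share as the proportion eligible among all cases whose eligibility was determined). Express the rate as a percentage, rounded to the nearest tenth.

Top → 172 + 13 = 185
Eligible (known) → 172 + 13 + 105 + 70 + 30 = 390
e = 390 / (390 + 199) = 390 / 589 = 0.6621
Estimated eligible among unknowns → 0.6621 × 80 = 52.97
Base → 390 + 52.97 = 442.97
RR4 = 185 / 442.97 = 0.4176

41.8%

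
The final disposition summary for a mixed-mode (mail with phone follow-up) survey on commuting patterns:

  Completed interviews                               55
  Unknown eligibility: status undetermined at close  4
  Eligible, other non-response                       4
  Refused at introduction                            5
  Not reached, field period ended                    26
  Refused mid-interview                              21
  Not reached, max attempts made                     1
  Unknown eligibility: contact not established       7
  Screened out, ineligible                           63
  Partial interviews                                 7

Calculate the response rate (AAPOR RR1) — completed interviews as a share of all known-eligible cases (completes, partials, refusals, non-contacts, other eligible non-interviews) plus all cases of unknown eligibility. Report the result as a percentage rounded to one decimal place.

Refusal or break-off = 5 + 21 = 26
No contact after all attempts = 26 + 1 = 27
Undetermined eligibility = 7 + 4 = 11
Numerator → 55
Denom → 55 + 7 + 26 + 27 + 4 + 11 = 130
RR1 = 55 / 130 = 0.4231

42.3%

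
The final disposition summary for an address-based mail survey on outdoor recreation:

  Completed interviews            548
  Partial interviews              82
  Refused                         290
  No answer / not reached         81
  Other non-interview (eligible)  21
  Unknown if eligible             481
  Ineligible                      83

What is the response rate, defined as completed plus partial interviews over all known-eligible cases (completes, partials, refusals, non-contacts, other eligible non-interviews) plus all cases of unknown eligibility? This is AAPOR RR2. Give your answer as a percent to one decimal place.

41.9%

Top: 548 + 82 = 630
Base: 548 + 82 + 290 + 81 + 21 + 481 = 1503
RR2 = 630 / 1503 = 0.4192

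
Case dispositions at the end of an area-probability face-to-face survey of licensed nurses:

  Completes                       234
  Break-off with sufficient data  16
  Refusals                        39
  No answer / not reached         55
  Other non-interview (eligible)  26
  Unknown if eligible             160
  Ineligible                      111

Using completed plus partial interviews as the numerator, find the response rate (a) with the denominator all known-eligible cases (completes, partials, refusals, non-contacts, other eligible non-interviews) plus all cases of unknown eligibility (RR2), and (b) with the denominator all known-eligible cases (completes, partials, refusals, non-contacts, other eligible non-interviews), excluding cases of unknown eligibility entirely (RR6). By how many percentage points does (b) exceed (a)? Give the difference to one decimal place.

Top: 234 + 16 = 250
Denom: 234 + 16 + 39 + 55 + 26 + 160 = 530
RR2 = 250 / 530 = 0.4717
Denom: 234 + 16 + 39 + 55 + 26 = 370
RR6 = 250 / 370 = 0.6757
Difference = 67.57 − 47.17 = 20.40 percentage points

20.4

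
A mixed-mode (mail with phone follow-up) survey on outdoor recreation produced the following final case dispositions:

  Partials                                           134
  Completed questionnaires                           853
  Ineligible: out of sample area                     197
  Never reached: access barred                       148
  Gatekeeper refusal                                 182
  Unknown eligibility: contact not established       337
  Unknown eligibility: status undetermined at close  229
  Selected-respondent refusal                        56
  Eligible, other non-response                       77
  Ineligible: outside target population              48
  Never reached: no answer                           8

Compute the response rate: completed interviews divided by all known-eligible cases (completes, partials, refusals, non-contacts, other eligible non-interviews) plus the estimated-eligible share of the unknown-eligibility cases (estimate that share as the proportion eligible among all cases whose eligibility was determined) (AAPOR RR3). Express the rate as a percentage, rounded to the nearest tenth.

Refusals = 182 + 56 = 238
Non-contacts = 8 + 148 = 156
Unknown if eligible = 337 + 229 = 566
Not eligible = 48 + 197 = 245
Top: 853
Eligible (known): 853 + 134 + 238 + 156 + 77 = 1458
e = 1458 / (1458 + 245) = 1458 / 1703 = 0.8561
e × U: 0.8561 × 566 = 484.55
Denom: 1458 + 484.55 = 1942.55
RR3 = 853 / 1942.55 = 0.4391

43.9%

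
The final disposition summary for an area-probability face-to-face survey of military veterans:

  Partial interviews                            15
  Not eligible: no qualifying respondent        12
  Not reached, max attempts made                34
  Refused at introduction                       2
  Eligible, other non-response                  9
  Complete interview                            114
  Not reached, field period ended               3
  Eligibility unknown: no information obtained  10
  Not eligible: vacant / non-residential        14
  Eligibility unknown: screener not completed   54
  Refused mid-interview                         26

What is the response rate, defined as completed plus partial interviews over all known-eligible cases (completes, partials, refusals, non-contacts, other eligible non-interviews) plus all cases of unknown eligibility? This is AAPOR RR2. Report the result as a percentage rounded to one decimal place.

Refused = 2 + 26 = 28
Non-contacts = 3 + 34 = 37
Eligibility not determined = 54 + 10 = 64
Screened out, ineligible = 12 + 14 = 26
Num: 114 + 15 = 129
Base: 114 + 15 + 28 + 37 + 9 + 64 = 267
RR2 = 129 / 267 = 0.4831

48.3%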